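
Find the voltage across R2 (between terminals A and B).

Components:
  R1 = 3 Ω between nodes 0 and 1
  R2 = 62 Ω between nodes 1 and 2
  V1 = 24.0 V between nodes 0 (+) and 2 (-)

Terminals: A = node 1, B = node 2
R1 and R2 are in series across V1 (node 0 → node 1 → node 2), and the output A–B is taken across R2, so this is a voltage divider.
Series current: I = V1/(R1 + R2) = 24/(3 + 62) = 24/65 = 0.3692 A
V_R2 = I × R2 = V1 × R2/(R1 + R2) = 24 × 62/65 = 22.89 V

Final answer: 22.89 V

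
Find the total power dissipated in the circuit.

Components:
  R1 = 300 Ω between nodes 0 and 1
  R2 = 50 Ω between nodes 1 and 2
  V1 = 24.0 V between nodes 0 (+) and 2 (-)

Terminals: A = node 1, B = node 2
Nodal analysis, taking node 2 as the 0 V reference.
Source V1 fixes V_0 = 24 V.
KCL at each unknown node (sum of currents leaving = 0; resistances in Ω):
  Node 1: (V_1 - 24)/300 + (V_1 - 0)/50 = 0
Collecting terms: 0.02333 × V_1 = 0.08  =>  V_1 = 3.429 V
Power in each resistor, P = (ΔV)²/R:
  P_R1 = (24 - 3.429)²/300 = 1.411 W
  P_R2 = (3.429 - 0)²/50 = 0.2351 W
P_total = P_R1 + P_R2 = 1.646 W

Final answer: 1.646 W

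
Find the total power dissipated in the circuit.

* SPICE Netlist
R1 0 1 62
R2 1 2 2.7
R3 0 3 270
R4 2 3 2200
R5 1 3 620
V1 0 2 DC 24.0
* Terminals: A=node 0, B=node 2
Nodal analysis, taking node 2 as the 0 V reference.
Source V1 fixes V_0 = 24 V.
KCL at each unknown node (sum of currents leaving = 0; resistances in Ω):
  Node 1: (V_1 - 24)/62 + (V_1 - 0)/2.7 + (V_1 - V_3)/620 = 0
  Node 3: (V_3 - 24)/270 + (V_3 - 0)/2200 + (V_3 - V_1)/620 = 0
Collecting terms (coefficients in siemens):
  0.3881·V_1 - 0.001613·V_3 = 0.3871
  0.005771·V_3 - 0.001613·V_1 = 0.08889
Determinant D = (0.3881)(0.005771) - (-0.001613)(-0.001613) = 0.002237
V_1 = [(0.3871)(0.005771) - (-0.001613)(0.08889)]/D = 1.063 V
V_3 = [(0.3881)(0.08889) - (0.3871)(-0.001613)]/D = 15.7 V
Power in each resistor, P = (ΔV)²/R:
  P_R1 = (24 - 1.063)²/62 = 8.486 W
  P_R2 = (1.063 - 0)²/2.7 = 0.4182 W
  P_R3 = (24 - 15.7)²/270 = 0.2552 W
  P_R4 = (0 - 15.7)²/2200 = 0.112 W
  P_R5 = (1.063 - 15.7)²/620 = 0.3455 W
P_total = P_R1 + P_R2 + P_R3 + P_R4 + P_R5 = 9.617 W

Final answer: 9.617 W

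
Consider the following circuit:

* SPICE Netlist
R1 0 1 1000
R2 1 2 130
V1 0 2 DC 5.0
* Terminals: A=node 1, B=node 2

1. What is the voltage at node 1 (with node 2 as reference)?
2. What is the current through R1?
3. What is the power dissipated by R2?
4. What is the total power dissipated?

Nodal analysis, taking node 2 as the 0 V reference.
Source V1 fixes V_0 = 5 V.
KCL at each unknown node (sum of currents leaving = 0; resistances in Ω):
  Node 1: (V_1 - 5)/1000 + (V_1 - 0)/130 = 0
Collecting terms: 0.008692 × V_1 = 0.005  =>  V_1 = 0.5752 V
Part 1:
  Read off the nodal solution: V_1 = 0.5752 V
Part 2:
  I_R1 = (V_0 - V_1)/R1 = (5 - 0.5752)/1000 = 0.004425 A
  Magnitude: I_R1 = 0.004425 A
Part 3:
  I_R2 = (V_1 - V_2)/R2 = (0.5752 - 0)/130 = 0.004425 A
  P_R2 = I_R2² × R2 = (0.004425)² × 130 = 0.002545 W
Part 4:
  Power in each resistor, P = (ΔV)²/R:
    P_R1 = (5 - 0.5752)²/1000 = 0.01958 W
    P_R2 = (0.5752 - 0)²/130 = 0.002545 W
  P_total = P_R1 + P_R2 = 0.02212 W

Final answers:
1. V_1 = 0.5752 V
2. I_R1 = 0.004425 A
3. P_R2 = 0.002545 W
4. P_total = 0.02212 W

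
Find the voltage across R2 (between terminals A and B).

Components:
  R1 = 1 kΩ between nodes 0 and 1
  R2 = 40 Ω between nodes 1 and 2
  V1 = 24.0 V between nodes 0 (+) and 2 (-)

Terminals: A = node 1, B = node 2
R1 and R2 are in series across V1 (node 0 → node 1 → node 2), and the output A–B is taken across R2, so this is a voltage divider.
Series current: I = V1/(R1 + R2) = 24/(1000 + 40) = 24/1040 = 0.02308 A
V_R2 = I × R2 = V1 × R2/(R1 + R2) = 24 × 40/1040 = 0.9231 V

Final answer: 0.9231 V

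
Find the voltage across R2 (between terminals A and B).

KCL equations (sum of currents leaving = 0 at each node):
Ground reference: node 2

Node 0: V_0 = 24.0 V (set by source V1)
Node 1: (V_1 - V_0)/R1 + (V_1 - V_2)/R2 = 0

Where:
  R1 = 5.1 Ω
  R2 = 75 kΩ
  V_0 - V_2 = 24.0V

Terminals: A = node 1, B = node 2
R1 and R2 are in series across V1 (node 0 → node 1 → node 2), and the output A–B is taken across R2, so this is a voltage divider.
Series current: I = V1/(R1 + R2) = 24/(5.1 + 75000) = 24/75010 = 0.00032 A
V_R2 = I × R2 = V1 × R2/(R1 + R2) = 24 × 75000/75010 = 24 V

Final answer: 24 V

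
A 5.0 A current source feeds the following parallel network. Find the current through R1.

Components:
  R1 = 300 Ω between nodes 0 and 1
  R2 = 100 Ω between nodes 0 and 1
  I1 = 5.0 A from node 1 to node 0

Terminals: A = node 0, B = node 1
All resistors sit directly between nodes 0 and 1, so they are in parallel and share one voltage V; the full source current 5 A splits among them.
1/R_par = 1/300 + 1/100 = 0.01333 S  =>  R_par = 75 Ω
V = I × R_par = 5 × 75 = 375 V
I_R1 = V/R1 = 375/300 = 1.25 A

Final answer: 1.25 A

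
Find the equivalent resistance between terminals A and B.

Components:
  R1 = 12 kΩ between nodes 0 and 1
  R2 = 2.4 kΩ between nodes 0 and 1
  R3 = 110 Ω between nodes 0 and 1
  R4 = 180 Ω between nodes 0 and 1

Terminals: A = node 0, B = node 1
Reduce the network between node 0 (A) and node 1 (B) by series/parallel combination:
  Rp1 = R1 ‖ R2 ‖ R3 ‖ R4 (parallel, all between nodes 0 and 1) = 1/(1/12000 + 1/2400 + 1/110 + 1/180) = 66.02 Ω
R_eq = 66.02 Ω

Final answer: 66.02 Ω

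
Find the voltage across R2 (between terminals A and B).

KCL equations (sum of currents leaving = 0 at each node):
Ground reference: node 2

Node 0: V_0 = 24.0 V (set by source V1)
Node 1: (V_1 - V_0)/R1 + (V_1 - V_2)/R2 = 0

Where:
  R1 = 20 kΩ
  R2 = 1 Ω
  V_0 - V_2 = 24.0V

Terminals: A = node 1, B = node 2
R1 and R2 are in series across V1 (node 0 → node 1 → node 2), and the output A–B is taken across R2, so this is a voltage divider.
Series current: I = V1/(R1 + R2) = 24/(20000 + 1) = 24/20000 = 0.0012 A
V_R2 = I × R2 = V1 × R2/(R1 + R2) = 24 × 1/20000 = 0.0012 V

Final answer: 0.0012 V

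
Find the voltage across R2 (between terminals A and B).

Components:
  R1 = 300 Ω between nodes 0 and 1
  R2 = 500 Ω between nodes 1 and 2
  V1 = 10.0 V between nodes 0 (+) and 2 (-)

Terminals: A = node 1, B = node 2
R1 and R2 are in series across V1 (node 0 → node 1 → node 2), and the output A–B is taken across R2, so this is a voltage divider.
Series current: I = V1/(R1 + R2) = 10/(300 + 500) = 10/800 = 0.0125 A
V_R2 = I × R2 = V1 × R2/(R1 + R2) = 10 × 500/800 = 6.25 V

Final answer: 6.25 V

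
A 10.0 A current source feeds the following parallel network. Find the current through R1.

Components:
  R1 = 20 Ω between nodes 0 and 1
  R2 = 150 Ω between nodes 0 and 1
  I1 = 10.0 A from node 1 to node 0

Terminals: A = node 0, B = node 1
All resistors sit directly between nodes 0 and 1, so they are in parallel and share one voltage V; the full source current 10 A splits among them.
1/R_par = 1/20 + 1/150 = 0.05667 S  =>  R_par = 17.65 Ω
V = I × R_par = 10 × 17.65 = 176.5 V
I_R1 = V/R1 = 176.5/20 = 8.824 A

Final answer: 8.824 A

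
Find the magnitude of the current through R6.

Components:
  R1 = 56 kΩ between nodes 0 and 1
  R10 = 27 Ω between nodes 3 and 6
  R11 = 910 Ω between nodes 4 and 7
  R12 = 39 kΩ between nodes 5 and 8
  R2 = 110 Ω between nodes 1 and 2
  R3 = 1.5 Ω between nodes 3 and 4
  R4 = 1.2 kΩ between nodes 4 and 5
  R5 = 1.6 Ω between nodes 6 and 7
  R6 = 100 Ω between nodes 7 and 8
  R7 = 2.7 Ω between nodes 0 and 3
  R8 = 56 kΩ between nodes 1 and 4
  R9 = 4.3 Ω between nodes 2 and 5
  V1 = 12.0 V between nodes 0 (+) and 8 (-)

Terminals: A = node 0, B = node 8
Nodal analysis, taking node 8 as the 0 V reference.
Source V1 fixes V_0 = 12 V.
KCL at each unknown node (sum of currents leaving = 0; resistances in Ω):
  Node 1: (V_1 - 12)/56000 + (V_1 - V_2)/110 + (V_1 - V_4)/56000 = 0
  Node 2: (V_2 - V_1)/110 + (V_2 - V_5)/4.3 = 0
  Node 3: (V_3 - V_4)/1.5 + (V_3 - 12)/2.7 + (V_3 - V_6)/27 = 0
  Node 4: (V_4 - V_3)/1.5 + (V_4 - V_5)/1200 + (V_4 - V_1)/56000 + (V_4 - V_7)/910 = 0
  Node 5: (V_5 - V_4)/1200 + (V_5 - V_2)/4.3 + (V_5 - 0)/39000 = 0
  Node 6: (V_6 - V_7)/1.6 + (V_6 - V_3)/27 = 0
  Node 7: (V_7 - V_6)/1.6 + (V_7 - 0)/100 + (V_7 - V_4)/910 = 0
Collecting terms (coefficients in siemens):
  0.009127·V_1 - 0.009091·V_2 - 0.00001786·V_4 = 0.0002143
  0.2416·V_2 - 0.009091·V_1 - 0.2326·V_5 = 0
  1.074·V_3 - 0.6667·V_4 - 0.03704·V_6 = 4.444
  0.6686·V_4 - 0.00001786·V_1 - 0.6667·V_3 - 0.0008333·V_5 - 0.001099·V_7 = 0
  0.2334·V_5 - 0.2326·V_2 - 0.0008333·V_4 = 0
  0.662·V_6 - 0.03704·V_3 - 0.625·V_7 = 0
  0.6361·V_7 - 0.001099·V_4 - 0.625·V_6 = 0
Solving these 7 simultaneous equations (Gaussian elimination) gives:
  V_1 = 11.42 V, V_2 = 11.41 V, V_3 = 11.75 V, V_4 = 11.75 V
  V_5 = 11.41 V, V_6 = 9.342 V, V_7 = 9.2 V
I_R6 = (V_7 - V_8)/R6 = (9.2 - 0)/100 = 0.092 A
|I_R6| = 0.092 A

Final answer: |I_R6| = 0.092 A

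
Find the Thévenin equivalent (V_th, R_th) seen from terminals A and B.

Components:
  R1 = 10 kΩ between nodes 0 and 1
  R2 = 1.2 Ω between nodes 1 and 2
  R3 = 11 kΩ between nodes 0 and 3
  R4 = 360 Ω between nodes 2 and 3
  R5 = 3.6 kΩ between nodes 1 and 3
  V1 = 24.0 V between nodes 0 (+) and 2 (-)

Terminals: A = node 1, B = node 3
Step 1 — V_th is the open-circuit voltage V_A - V_B (nothing connected across the terminals).
Nodal analysis, taking node 2 as the 0 V reference.
Source V1 fixes V_0 = 24 V.
KCL at each unknown node (sum of currents leaving = 0; resistances in Ω):
  Node 1: (V_1 - 24)/10000 + (V_1 - 0)/1.2 + (V_1 - V_3)/3600 = 0
  Node 3: (V_3 - 24)/11000 + (V_3 - 0)/360 + (V_3 - V_1)/3600 = 0
Collecting terms (coefficients in siemens):
  0.8337·V_1 - 0.0002778·V_3 = 0.0024
  0.003146·V_3 - 0.0002778·V_1 = 0.002182
Determinant D = (0.8337)(0.003146) - (-0.0002778)(-0.0002778) = 0.002623
V_1 = [(0.0024)(0.003146) - (-0.0002778)(0.002182)]/D = 0.00311 V
V_3 = [(0.8337)(0.002182) - (0.0024)(-0.0002778)]/D = 0.6937 V
V_th = V_1 - V_3 = 0.00311 - 0.6937 = -0.6906 V
Step 2 — R_th: zero the source — replace V1 by a short circuit (node 2 merges into node 0) — and find the resistance seen between A (node 1) and B (node 3).
Reduce the network between node 1 (A) and node 3 (B) by series/parallel combination:
  Rp1 = R1 ‖ R2 (parallel, both between nodes 0 and 1) = 1/(1/10000 + 1/1.2) = 1.2 Ω
  Rp2 = R3 ‖ R4 (parallel, both between nodes 0 and 3) = 1/(1/11000 + 1/360) = 348.6 Ω
  Rs1 = Rp1 + Rp2 (series, joined only at node 0) = 1.2 + 348.6 = 349.8 Ω
  Rp3 = R5 ‖ Rs1 (parallel, both between nodes 1 and 3) = 1/(1/3600 + 1/349.8) = 318.8 Ω
R_th = 318.8 Ω

Final answer: V_th = -0.6906 V, R_th = 318.8 Ω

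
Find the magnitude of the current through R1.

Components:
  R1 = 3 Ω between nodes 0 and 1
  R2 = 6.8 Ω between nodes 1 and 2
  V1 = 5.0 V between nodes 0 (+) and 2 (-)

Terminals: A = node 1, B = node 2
Nodal analysis, taking node 2 as the 0 V reference.
Source V1 fixes V_0 = 5 V.
KCL at each unknown node (sum of currents leaving = 0; resistances in Ω):
  Node 1: (V_1 - 5)/3 + (V_1 - 0)/6.8 = 0
Collecting terms: 0.4804 × V_1 = 1.667  =>  V_1 = 3.469 V
I_R1 = (V_0 - V_1)/R1 = (5 - 3.469)/3 = 0.5102 A
|I_R1| = 0.5102 A

Final answer: |I_R1| = 0.5102 A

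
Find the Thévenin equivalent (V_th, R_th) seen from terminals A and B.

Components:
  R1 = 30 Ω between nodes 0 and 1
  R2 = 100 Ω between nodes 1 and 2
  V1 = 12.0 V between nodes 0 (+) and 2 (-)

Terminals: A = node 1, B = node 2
Step 1 — V_th is the open-circuit voltage V_A - V_B (nothing connected across the terminals).
Nodal analysis, taking node 2 as the 0 V reference.
Source V1 fixes V_0 = 12 V.
KCL at each unknown node (sum of currents leaving = 0; resistances in Ω):
  Node 1: (V_1 - 12)/30 + (V_1 - 0)/100 = 0
Collecting terms: 0.04333 × V_1 = 0.4  =>  V_1 = 9.231 V
V_th = V_1 - V_2 = 9.231 - 0 = 9.231 V
Step 2 — R_th: zero the source — replace V1 by a short circuit (node 2 merges into node 0) — and find the resistance seen between A (node 1) and B (node 0).
Reduce the network between node 1 (A) and node 0 (B) by series/parallel combination:
  Rp1 = R1 ‖ R2 (parallel, both between nodes 0 and 1) = 1/(1/30 + 1/100) = 23.08 Ω
R_th = 23.08 Ω

Final answer: V_th = 9.231 V, R_th = 23.08 Ω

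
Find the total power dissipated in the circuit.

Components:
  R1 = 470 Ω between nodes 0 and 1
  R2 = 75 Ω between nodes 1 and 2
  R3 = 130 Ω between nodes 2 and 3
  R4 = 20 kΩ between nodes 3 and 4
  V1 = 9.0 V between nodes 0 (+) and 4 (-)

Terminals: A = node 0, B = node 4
Nodal analysis, taking node 4 as the 0 V reference.
Source V1 fixes V_0 = 9 V.
KCL at each unknown node (sum of currents leaving = 0; resistances in Ω):
  Node 1: (V_1 - 9)/470 + (V_1 - V_2)/75 = 0
  Node 2: (V_2 - V_1)/75 + (V_2 - V_3)/130 = 0
  Node 3: (V_3 - V_2)/130 + (V_3 - 0)/20000 = 0
Collecting terms (coefficients in siemens):
  0.01546·V_1 - 0.01333·V_2 = 0.01915
  0.02103·V_2 - 0.01333·V_1 - 0.007692·V_3 = 0
  0.007742·V_3 - 0.007692·V_2 = 0
Solving these 3 simultaneous equations (Gaussian elimination) gives:
  V_1 = 8.795 V, V_2 = 8.763 V, V_3 = 8.706 V
Power in each resistor, P = (ΔV)²/R:
  P_R1 = (9 - 8.795)²/470 = 0.00008906 W
  P_R2 = (8.795 - 8.763)²/75 = 0.00001421 W
  P_R3 = (8.763 - 8.706)²/130 = 0.00002463 W
  P_R4 = (8.706 - 0)²/20000 = 0.00379 W
P_total = P_R1 + P_R2 + P_R3 + P_R4 = 0.003918 W

Final answer: 0.003918 W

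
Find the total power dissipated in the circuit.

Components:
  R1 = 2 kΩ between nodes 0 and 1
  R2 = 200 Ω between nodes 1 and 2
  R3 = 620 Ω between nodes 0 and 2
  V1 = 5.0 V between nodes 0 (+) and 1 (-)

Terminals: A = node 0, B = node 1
Nodal analysis, taking node 1 as the 0 V reference.
Source V1 fixes V_0 = 5 V.
KCL at each unknown node (sum of currents leaving = 0; resistances in Ω):
  Node 2: (V_2 - 0)/200 + (V_2 - 5)/620 = 0
Collecting terms: 0.006613 × V_2 = 0.008065  =>  V_2 = 1.22 V
Power in each resistor, P = (ΔV)²/R:
  P_R1 = (5 - 0)²/2000 = 0.0125 W
  P_R2 = (0 - 1.22)²/200 = 0.007436 W
  P_R3 = (5 - 1.22)²/620 = 0.02305 W
P_total = P_R1 + P_R2 + P_R3 = 0.04299 W

Final answer: 0.04299 W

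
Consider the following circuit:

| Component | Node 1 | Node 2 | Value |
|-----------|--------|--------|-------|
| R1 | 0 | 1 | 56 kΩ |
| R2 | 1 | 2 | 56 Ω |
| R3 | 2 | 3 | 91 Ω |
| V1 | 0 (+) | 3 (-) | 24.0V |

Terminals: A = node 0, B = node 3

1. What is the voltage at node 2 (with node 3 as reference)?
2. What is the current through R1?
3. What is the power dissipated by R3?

Nodal analysis, taking node 3 as the 0 V reference.
Source V1 fixes V_0 = 24 V.
KCL at each unknown node (sum of currents leaving = 0; resistances in Ω):
  Node 1: (V_1 - 24)/56000 + (V_1 - V_2)/56 = 0
  Node 2: (V_2 - V_1)/56 + (V_2 - 0)/91 = 0
Collecting terms (coefficients in siemens):
  0.01787·V_1 - 0.01786·V_2 = 0.0004286
  0.02885·V_2 - 0.01786·V_1 = 0
Determinant D = (0.01787)(0.02885) - (-0.01786)(-0.01786) = 0.0001967
V_1 = [(0.0004286)(0.02885) - (-0.01786)(0)]/D = 0.06284 V
V_2 = [(0.01787)(0) - (0.0004286)(-0.01786)]/D = 0.0389 V
Part 1:
  Read off the nodal solution: V_2 = 0.0389 V
Part 2:
  I_R1 = (V_0 - V_1)/R1 = (24 - 0.06284)/56000 = 0.0004274 A
  Magnitude: I_R1 = 0.0004274 A
Part 3:
  I_R3 = (V_2 - V_3)/R3 = (0.0389 - 0)/91 = 0.0004274 A
  P_R3 = I_R3² × R3 = (0.0004274)² × 91 = 0.00001663 W

Final answers:
1. V_2 = 0.0389 V
2. I_R1 = 0.0004274 A
3. P_R3 = 1.663e-05 W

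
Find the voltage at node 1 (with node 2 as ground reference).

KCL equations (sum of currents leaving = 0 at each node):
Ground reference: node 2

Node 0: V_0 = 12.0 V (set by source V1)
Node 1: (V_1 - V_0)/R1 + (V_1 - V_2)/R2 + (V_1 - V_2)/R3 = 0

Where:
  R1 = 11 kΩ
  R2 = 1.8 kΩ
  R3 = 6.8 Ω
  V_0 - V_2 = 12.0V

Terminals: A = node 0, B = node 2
Nodal analysis, taking node 2 as the 0 V reference.
Source V1 fixes V_0 = 12 V.
KCL at each unknown node (sum of currents leaving = 0; resistances in Ω):
  Node 1: (V_1 - 12)/11000 + (V_1 - 0)/1800 + (V_1 - 0)/6.8 = 0
Collecting terms: 0.1477 × V_1 = 0.001091  =>  V_1 = 0.007386 V
The requested potential is V_1 = 0.007386 V.

Final answer: V_1 = 0.007386 V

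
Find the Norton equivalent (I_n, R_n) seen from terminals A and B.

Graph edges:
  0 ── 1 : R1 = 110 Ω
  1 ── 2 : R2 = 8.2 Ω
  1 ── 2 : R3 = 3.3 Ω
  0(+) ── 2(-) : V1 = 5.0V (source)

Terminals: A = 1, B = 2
Find the Thévenin equivalent first; then I_n = V_th/R_th and R_n = R_th.
Step 1 — V_th is the open-circuit voltage V_A - V_B (nothing connected across the terminals).
Nodal analysis, taking node 2 as the 0 V reference.
Source V1 fixes V_0 = 5 V.
KCL at each unknown node (sum of currents leaving = 0; resistances in Ω):
  Node 1: (V_1 - 5)/110 + (V_1 - 0)/8.2 + (V_1 - 0)/3.3 = 0
Collecting terms: 0.4341 × V_1 = 0.04545  =>  V_1 = 0.1047 V
V_th = V_1 - V_2 = 0.1047 - 0 = 0.1047 V
Step 2 — R_th: zero the source — replace V1 by a short circuit (node 2 merges into node 0) — and find the resistance seen between A (node 1) and B (node 0).
Reduce the network between node 1 (A) and node 0 (B) by series/parallel combination:
  Rp1 = R1 ‖ R2 ‖ R3 (parallel, all between nodes 0 and 1) = 1/(1/110 + 1/8.2 + 1/3.3) = 2.304 Ω
R_th = 2.304 Ω
I_n = V_th/R_th = 0.1047/2.304 = 0.04545 A, and R_n = R_th = 2.304 Ω

Final answer: I_n = 0.04545 A, R_n = 2.304 Ω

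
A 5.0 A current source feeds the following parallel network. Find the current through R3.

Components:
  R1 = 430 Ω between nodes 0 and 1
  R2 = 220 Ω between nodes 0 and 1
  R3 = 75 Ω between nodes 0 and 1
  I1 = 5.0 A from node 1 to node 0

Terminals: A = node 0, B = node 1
All resistors sit directly between nodes 0 and 1, so they are in parallel and share one voltage V; the full source current 5 A splits among them.
1/R_par = 1/430 + 1/220 + 1/75 = 0.0202 S  =>  R_par = 49.49 Ω
V = I × R_par = 5 × 49.49 = 247.5 V
I_R3 = V/R3 = 247.5/75 = 3.3 A

Final answer: 3.3 A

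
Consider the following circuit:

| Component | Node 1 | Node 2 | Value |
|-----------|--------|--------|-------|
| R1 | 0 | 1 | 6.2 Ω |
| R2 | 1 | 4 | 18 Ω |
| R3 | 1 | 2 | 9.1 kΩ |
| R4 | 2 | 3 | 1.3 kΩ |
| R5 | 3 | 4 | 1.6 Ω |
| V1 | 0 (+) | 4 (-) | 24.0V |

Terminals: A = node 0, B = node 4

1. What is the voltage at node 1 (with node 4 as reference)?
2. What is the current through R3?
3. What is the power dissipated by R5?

Nodal analysis, taking node 4 as the 0 V reference.
Source V1 fixes V_0 = 24 V.
KCL at each unknown node (sum of currents leaving = 0; resistances in Ω):
  Node 1: (V_1 - 24)/6.2 + (V_1 - 0)/18 + (V_1 - V_2)/9100 = 0
  Node 2: (V_2 - V_1)/9100 + (V_2 - V_3)/1300 = 0
  Node 3: (V_3 - V_2)/1300 + (V_3 - 0)/1.6 = 0
Collecting terms (coefficients in siemens):
  0.217·V_1 - 0.0001099·V_2 = 3.871
  0.0008791·V_2 - 0.0001099·V_1 - 0.0007692·V_3 = 0
  0.6258·V_3 - 0.0007692·V_2 = 0
Solving these 3 simultaneous equations (Gaussian elimination) gives:
  V_1 = 17.84 V, V_2 = 2.233 V, V_3 = 0.002745 V
Part 1:
  Read off the nodal solution: V_1 = 17.84 V
Part 2:
  I_R3 = (V_1 - V_2)/R3 = (17.84 - 2.233)/9100 = 0.001715 A
  Magnitude: I_R3 = 0.001715 A
Part 3:
  I_R5 = (V_3 - V_4)/R5 = (0.002745 - 0)/1.6 = 0.001715 A
  P_R5 = I_R5² × R5 = (0.001715)² × 1.6 = 0.000004708 W

Final answers:
1. V_1 = 17.84 V
2. I_R3 = 0.001715 A
3. P_R5 = 4.708e-06 W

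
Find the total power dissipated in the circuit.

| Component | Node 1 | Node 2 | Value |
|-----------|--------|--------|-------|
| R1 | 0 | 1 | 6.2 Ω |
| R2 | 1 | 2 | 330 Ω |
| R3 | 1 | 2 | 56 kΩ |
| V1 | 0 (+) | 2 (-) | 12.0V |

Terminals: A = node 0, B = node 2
Nodal analysis, taking node 2 as the 0 V reference.
Source V1 fixes V_0 = 12 V.
KCL at each unknown node (sum of currents leaving = 0; resistances in Ω):
  Node 1: (V_1 - 12)/6.2 + (V_1 - 0)/330 + (V_1 - 0)/56000 = 0
Collecting terms: 0.1643 × V_1 = 1.935  =>  V_1 = 11.78 V
Power in each resistor, P = (ΔV)²/R:
  P_R1 = (12 - 11.78)²/6.2 = 0.00799 W
  P_R2 = (11.78 - 0)²/330 = 0.4203 W
  P_R3 = (11.78 - 0)²/56000 = 0.002477 W
P_total = P_R1 + P_R2 + P_R3 = 0.4308 W

Final answer: 0.4308 W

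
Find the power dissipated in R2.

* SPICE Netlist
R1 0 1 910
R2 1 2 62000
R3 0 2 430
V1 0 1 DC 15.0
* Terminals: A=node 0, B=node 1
Nodal analysis, taking node 1 as the 0 V reference.
Source V1 fixes V_0 = 15 V.
KCL at each unknown node (sum of currents leaving = 0; resistances in Ω):
  Node 2: (V_2 - 0)/62000 + (V_2 - 15)/430 = 0
Collecting terms: 0.002342 × V_2 = 0.03488  =>  V_2 = 14.9 V
I_R2 = (V_1 - V_2)/R2 = (0 - 14.9)/62000 = -0.0002403 A
P_R2 = I_R2² × R2 = (-0.0002403)² × 62000 = 0.003579 W

Final answer: 0.003579 W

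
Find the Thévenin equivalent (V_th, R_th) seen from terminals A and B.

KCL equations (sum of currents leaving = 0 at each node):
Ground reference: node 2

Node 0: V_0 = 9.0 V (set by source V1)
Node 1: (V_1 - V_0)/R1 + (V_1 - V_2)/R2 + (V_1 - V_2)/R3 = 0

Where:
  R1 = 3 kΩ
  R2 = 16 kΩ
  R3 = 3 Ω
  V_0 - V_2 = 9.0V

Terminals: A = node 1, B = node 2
Step 1 — V_th is the open-circuit voltage V_A - V_B (nothing connected across the terminals).
Nodal analysis, taking node 2 as the 0 V reference.
Source V1 fixes V_0 = 9 V.
KCL at each unknown node (sum of currents leaving = 0; resistances in Ω):
  Node 1: (V_1 - 9)/3000 + (V_1 - 0)/16000 + (V_1 - 0)/3 = 0
Collecting terms: 0.3337 × V_1 = 0.003  =>  V_1 = 0.008989 V
V_th = V_1 - V_2 = 0.008989 - 0 = 0.008989 V
Step 2 — R_th: zero the source — replace V1 by a short circuit (node 2 merges into node 0) — and find the resistance seen between A (node 1) and B (node 0).
Reduce the network between node 1 (A) and node 0 (B) by series/parallel combination:
  Rp1 = R1 ‖ R2 ‖ R3 (parallel, all between nodes 0 and 1) = 1/(1/3000 + 1/16000 + 1/3) = 2.996 Ω
R_th = 2.996 Ω

Final answer: V_th = 0.008989 V, R_th = 2.996 Ω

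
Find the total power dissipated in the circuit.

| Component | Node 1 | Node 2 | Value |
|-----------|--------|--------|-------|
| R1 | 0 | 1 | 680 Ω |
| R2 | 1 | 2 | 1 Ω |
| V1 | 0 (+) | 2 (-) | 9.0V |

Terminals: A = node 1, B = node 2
Nodal analysis, taking node 2 as the 0 V reference.
Source V1 fixes V_0 = 9 V.
KCL at each unknown node (sum of currents leaving = 0; resistances in Ω):
  Node 1: (V_1 - 9)/680 + (V_1 - 0)/1 = 0
Collecting terms: 1.001 × V_1 = 0.01324  =>  V_1 = 0.01322 V
Power in each resistor, P = (ΔV)²/R:
  P_R1 = (9 - 0.01322)²/680 = 0.1188 W
  P_R2 = (0.01322 - 0)²/1 = 0.0001747 W
P_total = P_R1 + P_R2 = 0.1189 W

Final answer: 0.1189 W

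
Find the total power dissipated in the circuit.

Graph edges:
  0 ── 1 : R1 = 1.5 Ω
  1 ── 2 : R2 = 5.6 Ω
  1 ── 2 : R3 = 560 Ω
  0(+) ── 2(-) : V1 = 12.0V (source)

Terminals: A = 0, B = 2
Nodal analysis, taking node 2 as the 0 V reference.
Source V1 fixes V_0 = 12 V.
KCL at each unknown node (sum of currents leaving = 0; resistances in Ω):
  Node 1: (V_1 - 12)/1.5 + (V_1 - 0)/5.6 + (V_1 - 0)/560 = 0
Collecting terms: 0.847 × V_1 = 8  =>  V_1 = 9.445 V
Power in each resistor, P = (ΔV)²/R:
  P_R1 = (12 - 9.445)²/1.5 = 4.353 W
  P_R2 = (9.445 - 0)²/5.6 = 15.93 W
  P_R3 = (9.445 - 0)²/560 = 0.1593 W
P_total = P_R1 + P_R2 + P_R3 = 20.44 W

Final answer: 20.44 W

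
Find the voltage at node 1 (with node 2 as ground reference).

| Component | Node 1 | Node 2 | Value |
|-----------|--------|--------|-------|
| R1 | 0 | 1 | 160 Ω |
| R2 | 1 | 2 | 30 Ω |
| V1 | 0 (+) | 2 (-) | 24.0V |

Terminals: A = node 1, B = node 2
Nodal analysis, taking node 2 as the 0 V reference.
Source V1 fixes V_0 = 24 V.
KCL at each unknown node (sum of currents leaving = 0; resistances in Ω):
  Node 1: (V_1 - 24)/160 + (V_1 - 0)/30 = 0
Collecting terms: 0.03958 × V_1 = 0.15  =>  V_1 = 3.789 V
The requested potential is V_1 = 3.789 V.

Final answer: V_1 = 3.789 V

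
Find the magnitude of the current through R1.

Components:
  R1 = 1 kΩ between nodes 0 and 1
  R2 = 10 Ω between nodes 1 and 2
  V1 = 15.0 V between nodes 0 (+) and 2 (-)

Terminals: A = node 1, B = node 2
Nodal analysis, taking node 2 as the 0 V reference.
Source V1 fixes V_0 = 15 V.
KCL at each unknown node (sum of currents leaving = 0; resistances in Ω):
  Node 1: (V_1 - 15)/1000 + (V_1 - 0)/10 = 0
Collecting terms: 0.101 × V_1 = 0.015  =>  V_1 = 0.1485 V
I_R1 = (V_0 - V_1)/R1 = (15 - 0.1485)/1000 = 0.01485 A
|I_R1| = 0.01485 A

Final answer: |I_R1| = 0.01485 A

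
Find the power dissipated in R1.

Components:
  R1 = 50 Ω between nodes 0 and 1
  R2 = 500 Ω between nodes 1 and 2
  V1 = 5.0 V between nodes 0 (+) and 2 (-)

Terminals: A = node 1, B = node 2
Nodal analysis, taking node 2 as the 0 V reference.
Source V1 fixes V_0 = 5 V.
KCL at each unknown node (sum of currents leaving = 0; resistances in Ω):
  Node 1: (V_1 - 5)/50 + (V_1 - 0)/500 = 0
Collecting terms: 0.022 × V_1 = 0.1  =>  V_1 = 4.545 V
I_R1 = (V_0 - V_1)/R1 = (5 - 4.545)/50 = 0.009091 A
P_R1 = I_R1² × R1 = (0.009091)² × 50 = 0.004132 W

Final answer: 0.004132 W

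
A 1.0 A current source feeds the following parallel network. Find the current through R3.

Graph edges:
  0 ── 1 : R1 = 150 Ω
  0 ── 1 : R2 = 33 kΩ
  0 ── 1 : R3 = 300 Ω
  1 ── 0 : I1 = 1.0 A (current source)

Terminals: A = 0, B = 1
All resistors sit directly between nodes 0 and 1, so they are in parallel and share one voltage V; the full source current 1 A splits among them.
1/R_par = 1/150 + 1/33000 + 1/300 = 0.01003 S  =>  R_par = 99.7 Ω
V = I × R_par = 1 × 99.7 = 99.7 V
I_R3 = V/R3 = 99.7/300 = 0.3323 A

Final answer: 0.3323 A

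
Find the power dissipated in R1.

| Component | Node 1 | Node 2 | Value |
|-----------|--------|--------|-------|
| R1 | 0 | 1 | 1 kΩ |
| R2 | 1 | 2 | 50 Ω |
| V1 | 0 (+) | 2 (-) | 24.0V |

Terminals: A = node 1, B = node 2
Nodal analysis, taking node 2 as the 0 V reference.
Source V1 fixes V_0 = 24 V.
KCL at each unknown node (sum of currents leaving = 0; resistances in Ω):
  Node 1: (V_1 - 24)/1000 + (V_1 - 0)/50 = 0
Collecting terms: 0.021 × V_1 = 0.024  =>  V_1 = 1.143 V
I_R1 = (V_0 - V_1)/R1 = (24 - 1.143)/1000 = 0.02286 A
P_R1 = I_R1² × R1 = (0.02286)² × 1000 = 0.5224 W

Final answer: 0.5224 W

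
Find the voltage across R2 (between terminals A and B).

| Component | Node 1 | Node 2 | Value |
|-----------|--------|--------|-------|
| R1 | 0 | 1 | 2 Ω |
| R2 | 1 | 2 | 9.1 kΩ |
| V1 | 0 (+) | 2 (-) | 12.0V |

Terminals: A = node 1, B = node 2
R1 and R2 are in series across V1 (node 0 → node 1 → node 2), and the output A–B is taken across R2, so this is a voltage divider.
Series current: I = V1/(R1 + R2) = 12/(2 + 9100) = 12/9102 = 0.001318 A
V_R2 = I × R2 = V1 × R2/(R1 + R2) = 12 × 9100/9102 = 12 V

Final answer: 12 V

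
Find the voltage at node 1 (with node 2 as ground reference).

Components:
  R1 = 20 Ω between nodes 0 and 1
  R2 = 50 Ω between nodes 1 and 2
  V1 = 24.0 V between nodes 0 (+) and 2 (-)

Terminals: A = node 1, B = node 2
Nodal analysis, taking node 2 as the 0 V reference.
Source V1 fixes V_0 = 24 V.
KCL at each unknown node (sum of currents leaving = 0; resistances in Ω):
  Node 1: (V_1 - 24)/20 + (V_1 - 0)/50 = 0
Collecting terms: 0.07 × V_1 = 1.2  =>  V_1 = 17.14 V
The requested potential is V_1 = 17.14 V.

Final answer: V_1 = 17.14 V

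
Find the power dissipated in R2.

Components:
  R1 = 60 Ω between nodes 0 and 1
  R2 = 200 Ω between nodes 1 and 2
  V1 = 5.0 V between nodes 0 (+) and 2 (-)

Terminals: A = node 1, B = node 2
Nodal analysis, taking node 2 as the 0 V reference.
Source V1 fixes V_0 = 5 V.
KCL at each unknown node (sum of currents leaving = 0; resistances in Ω):
  Node 1: (V_1 - 5)/60 + (V_1 - 0)/200 = 0
Collecting terms: 0.02167 × V_1 = 0.08333  =>  V_1 = 3.846 V
I_R2 = (V_1 - V_2)/R2 = (3.846 - 0)/200 = 0.01923 A
P_R2 = I_R2² × R2 = (0.01923)² × 200 = 0.07396 W

Final answer: 0.07396 W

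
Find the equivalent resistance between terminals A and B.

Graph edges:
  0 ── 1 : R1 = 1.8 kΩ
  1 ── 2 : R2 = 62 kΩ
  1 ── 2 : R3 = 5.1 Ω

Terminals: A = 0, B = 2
Reduce the network between node 0 (A) and node 2 (B) by series/parallel combination:
  Rp1 = R2 ‖ R3 (parallel, both between nodes 1 and 2) = 1/(1/62000 + 1/5.1) = 5.1 Ω
  Rs1 = R1 + Rp1 (series, joined only at node 1) = 1800 + 5.1 = 1805 Ω
R_eq = 1.805 kΩ

Final answer: 1.805 kΩ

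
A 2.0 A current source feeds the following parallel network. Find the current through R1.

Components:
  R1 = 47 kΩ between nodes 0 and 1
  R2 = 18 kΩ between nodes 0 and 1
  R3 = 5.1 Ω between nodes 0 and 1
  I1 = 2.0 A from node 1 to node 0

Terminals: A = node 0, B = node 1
All resistors sit directly between nodes 0 and 1, so they are in parallel and share one voltage V; the full source current 2 A splits among them.
1/R_par = 1/47000 + 1/18000 + 1/5.1 = 0.1962 S  =>  R_par = 5.098 Ω
V = I × R_par = 2 × 5.098 = 10.2 V
I_R1 = V/R1 = 10.2/47000 = 0.0002169 A

Final answer: 0.0002169 A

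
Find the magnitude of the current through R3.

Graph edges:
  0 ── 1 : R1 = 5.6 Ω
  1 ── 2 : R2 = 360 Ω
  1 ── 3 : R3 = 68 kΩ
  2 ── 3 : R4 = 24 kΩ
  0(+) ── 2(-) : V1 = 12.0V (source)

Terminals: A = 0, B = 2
Nodal analysis, taking node 2 as the 0 V reference.
Source V1 fixes V_0 = 12 V.
KCL at each unknown node (sum of currents leaving = 0; resistances in Ω):
  Node 1: (V_1 - 12)/5.6 + (V_1 - 0)/360 + (V_1 - V_3)/68000 = 0
  Node 3: (V_3 - V_1)/68000 + (V_3 - 0)/24000 = 0
Collecting terms (coefficients in siemens):
  0.1814·V_1 - 0.00001471·V_3 = 2.143
  0.00005637·V_3 - 0.00001471·V_1 = 0
Determinant D = (0.1814)(0.00005637) - (-0.00001471)(-0.00001471) = 0.00001022
V_1 = [(2.143)(0.00005637) - (-0.00001471)(0)]/D = 11.82 V
V_3 = [(0.1814)(0) - (2.143)(-0.00001471)]/D = 3.082 V
I_R3 = (V_1 - V_3)/R3 = (11.82 - 3.082)/68000 = 0.0001284 A
|I_R3| = 0.0001284 A

Final answer: |I_R3| = 0.0001284 A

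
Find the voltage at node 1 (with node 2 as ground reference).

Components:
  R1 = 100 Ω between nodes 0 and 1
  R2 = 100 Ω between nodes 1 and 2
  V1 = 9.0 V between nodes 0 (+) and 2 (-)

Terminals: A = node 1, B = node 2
Nodal analysis, taking node 2 as the 0 V reference.
Source V1 fixes V_0 = 9 V.
KCL at each unknown node (sum of currents leaving = 0; resistances in Ω):
  Node 1: (V_1 - 9)/100 + (V_1 - 0)/100 = 0
Collecting terms: 0.02 × V_1 = 0.09  =>  V_1 = 4.5 V
The requested potential is V_1 = 4.5 V.

Final answer: V_1 = 4.5 V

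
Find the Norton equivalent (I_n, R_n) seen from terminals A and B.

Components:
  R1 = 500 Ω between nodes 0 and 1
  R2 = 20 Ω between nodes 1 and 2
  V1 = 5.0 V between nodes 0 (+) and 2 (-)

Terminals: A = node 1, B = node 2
Find the Thévenin equivalent first; then I_n = V_th/R_th and R_n = R_th.
Step 1 — V_th is the open-circuit voltage V_A - V_B (nothing connected across the terminals).
Nodal analysis, taking node 2 as the 0 V reference.
Source V1 fixes V_0 = 5 V.
KCL at each unknown node (sum of currents leaving = 0; resistances in Ω):
  Node 1: (V_1 - 5)/500 + (V_1 - 0)/20 = 0
Collecting terms: 0.052 × V_1 = 0.01  =>  V_1 = 0.1923 V
V_th = V_1 - V_2 = 0.1923 - 0 = 0.1923 V
Step 2 — R_th: zero the source — replace V1 by a short circuit (node 2 merges into node 0) — and find the resistance seen between A (node 1) and B (node 0).
Reduce the network between node 1 (A) and node 0 (B) by series/parallel combination:
  Rp1 = R1 ‖ R2 (parallel, both between nodes 0 and 1) = 1/(1/500 + 1/20) = 19.23 Ω
R_th = 19.23 Ω
I_n = V_th/R_th = 0.1923/19.23 = 0.01 A, and R_n = R_th = 19.23 Ω

Final answer: I_n = 0.01 A, R_n = 19.23 Ω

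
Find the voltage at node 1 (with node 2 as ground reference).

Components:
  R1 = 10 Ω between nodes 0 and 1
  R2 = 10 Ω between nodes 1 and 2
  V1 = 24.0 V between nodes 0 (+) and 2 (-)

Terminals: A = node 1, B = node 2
Nodal analysis, taking node 2 as the 0 V reference.
Source V1 fixes V_0 = 24 V.
KCL at each unknown node (sum of currents leaving = 0; resistances in Ω):
  Node 1: (V_1 - 24)/10 + (V_1 - 0)/10 = 0
Collecting terms: 0.2 × V_1 = 2.4  =>  V_1 = 12 V
The requested potential is V_1 = 12 V.

Final answer: V_1 = 12 V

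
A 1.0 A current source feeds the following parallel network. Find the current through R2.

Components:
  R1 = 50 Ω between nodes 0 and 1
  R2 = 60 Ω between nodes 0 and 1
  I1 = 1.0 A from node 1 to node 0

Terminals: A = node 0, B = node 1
All resistors sit directly between nodes 0 and 1, so they are in parallel and share one voltage V; the full source current 1 A splits among them.
1/R_par = 1/50 + 1/60 = 0.03667 S  =>  R_par = 27.27 Ω
V = I × R_par = 1 × 27.27 = 27.27 V
I_R2 = V/R2 = 27.27/60 = 0.4545 A

Final answer: 0.4545 A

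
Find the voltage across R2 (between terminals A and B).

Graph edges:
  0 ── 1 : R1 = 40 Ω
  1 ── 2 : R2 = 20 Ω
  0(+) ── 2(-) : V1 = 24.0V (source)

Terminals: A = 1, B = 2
R1 and R2 are in series across V1 (node 0 → node 1 → node 2), and the output A–B is taken across R2, so this is a voltage divider.
Series current: I = V1/(R1 + R2) = 24/(40 + 20) = 24/60 = 0.4 A
V_R2 = I × R2 = V1 × R2/(R1 + R2) = 24 × 20/60 = 8 V

Final answer: 8 V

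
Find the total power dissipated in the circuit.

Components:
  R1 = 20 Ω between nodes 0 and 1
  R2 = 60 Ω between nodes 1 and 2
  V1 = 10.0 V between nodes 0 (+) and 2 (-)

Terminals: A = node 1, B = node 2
Nodal analysis, taking node 2 as the 0 V reference.
Source V1 fixes V_0 = 10 V.
KCL at each unknown node (sum of currents leaving = 0; resistances in Ω):
  Node 1: (V_1 - 10)/20 + (V_1 - 0)/60 = 0
Collecting terms: 0.06667 × V_1 = 0.5  =>  V_1 = 7.5 V
Power in each resistor, P = (ΔV)²/R:
  P_R1 = (10 - 7.5)²/20 = 0.3125 W
  P_R2 = (7.5 - 0)²/60 = 0.9375 W
P_total = P_R1 + P_R2 = 1.25 W

Final answer: 1.25 W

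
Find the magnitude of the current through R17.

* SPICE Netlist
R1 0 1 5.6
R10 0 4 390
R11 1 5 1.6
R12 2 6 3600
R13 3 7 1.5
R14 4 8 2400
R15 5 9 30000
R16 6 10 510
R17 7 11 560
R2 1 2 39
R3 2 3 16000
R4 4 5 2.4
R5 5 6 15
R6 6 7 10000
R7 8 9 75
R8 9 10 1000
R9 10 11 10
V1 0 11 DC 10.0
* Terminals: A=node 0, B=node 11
Nodal analysis, taking node 11 as the 0 V reference.
Source V1 fixes V_0 = 10 V.
KCL at each unknown node (sum of currents leaving = 0; resistances in Ω):
  Node 1: (V_1 - 10)/5.6 + (V_1 - V_2)/39 + (V_1 - V_5)/1.6 = 0
  Node 2: (V_2 - V_1)/39 + (V_2 - V_3)/16000 + (V_2 - V_6)/3600 = 0
  Node 3: (V_3 - V_2)/16000 + (V_3 - V_7)/1.5 = 0
  Node 4: (V_4 - V_5)/2.4 + (V_4 - 10)/390 + (V_4 - V_8)/2400 = 0
  Node 5: (V_5 - V_4)/2.4 + (V_5 - V_6)/15 + (V_5 - V_1)/1.6 + (V_5 - V_9)/30000 = 0
  Node 6: (V_6 - V_5)/15 + (V_6 - V_7)/10000 + (V_6 - V_2)/3600 + (V_6 - V_10)/510 = 0
  Node 7: (V_7 - V_6)/10000 + (V_7 - V_3)/1.5 + (V_7 - 0)/560 = 0
  Node 8: (V_8 - V_9)/75 + (V_8 - V_4)/2400 = 0
  Node 9: (V_9 - V_8)/75 + (V_9 - V_10)/1000 + (V_9 - V_5)/30000 = 0
  Node 10: (V_10 - V_9)/1000 + (V_10 - 0)/10 + (V_10 - V_6)/510 = 0
Collecting terms (coefficients in siemens):
  0.8292·V_1 - 0.02564·V_2 - 0.625·V_5 = 1.786
  0.02598·V_2 - 0.02564·V_1 - 0.0000625·V_3 - 0.0002778·V_6 = 0
  0.6667·V_3 - 0.0000625·V_2 - 0.6667·V_7 = 0
  0.4196·V_4 - 0.4167·V_5 - 0.0004167·V_8 = 0.02564
  1.108·V_5 - 0.625·V_1 - 0.4167·V_4 - 0.06667·V_6 - 0.00003333·V_9 = 0
  0.06901·V_6 - 0.0002778·V_2 - 0.06667·V_5 - 0.0001·V_7 - 0.001961·V_10 = 0
  0.6686·V_7 - 0.6667·V_3 - 0.0001·V_6 = 0
  0.01375·V_8 - 0.0004167·V_4 - 0.01333·V_9 = 0
  0.01437·V_9 - 0.00003333·V_5 - 0.01333·V_8 - 0.001·V_10 = 0
  0.103·V_10 - 0.001961·V_6 - 0.001·V_9 = 0
Solving these 10 simultaneous equations (Gaussian elimination) gives:
  V_1 = 9.875 V, V_2 = 9.85 V, V_3 = 0.8072 V, V_4 = 9.835 V
  V_5 = 9.841 V, V_6 = 9.554 V, V_7 = 0.8064 V, V_8 = 3.344 V
  V_9 = 3.141 V, V_10 = 0.2125 V
I_R17 = (V_7 - V_11)/R17 = (0.8064 - 0)/560 = 0.00144 A
|I_R17| = 0.00144 A

Final answer: |I_R17| = 0.00144 A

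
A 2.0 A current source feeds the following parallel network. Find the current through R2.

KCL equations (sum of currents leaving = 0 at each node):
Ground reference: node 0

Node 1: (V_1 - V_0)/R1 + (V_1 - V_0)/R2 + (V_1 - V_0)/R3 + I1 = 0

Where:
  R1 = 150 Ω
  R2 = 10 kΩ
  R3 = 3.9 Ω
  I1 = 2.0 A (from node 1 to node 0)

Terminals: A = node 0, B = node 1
All resistors sit directly between nodes 0 and 1, so they are in parallel and share one voltage V; the full source current 2 A splits among them.
1/R_par = 1/150 + 1/10000 + 1/3.9 = 0.2632 S  =>  R_par = 3.8 Ω
V = I × R_par = 2 × 3.8 = 7.599 V
I_R2 = V/R2 = 7.599/10000 = 0.0007599 A

Final answer: 0.0007599 A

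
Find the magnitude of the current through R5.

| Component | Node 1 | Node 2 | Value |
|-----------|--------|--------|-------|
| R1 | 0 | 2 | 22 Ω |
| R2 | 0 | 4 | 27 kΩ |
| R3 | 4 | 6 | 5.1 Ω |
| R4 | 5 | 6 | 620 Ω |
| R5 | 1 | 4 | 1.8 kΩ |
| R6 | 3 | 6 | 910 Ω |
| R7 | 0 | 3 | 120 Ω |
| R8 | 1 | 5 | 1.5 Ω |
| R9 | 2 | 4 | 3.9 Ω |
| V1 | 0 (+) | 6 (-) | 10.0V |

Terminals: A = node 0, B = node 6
Nodal analysis, taking node 6 as the 0 V reference.
Source V1 fixes V_0 = 10 V.
KCL at each unknown node (sum of currents leaving = 0; resistances in Ω):
  Node 1: (V_1 - V_4)/1800 + (V_1 - V_5)/1.5 = 0
  Node 2: (V_2 - 10)/22 + (V_2 - V_4)/3.9 = 0
  Node 3: (V_3 - 0)/910 + (V_3 - 10)/120 = 0
  Node 4: (V_4 - 10)/27000 + (V_4 - 0)/5.1 + (V_4 - V_1)/1800 + (V_4 - V_2)/3.9 = 0
  Node 5: (V_5 - 0)/620 + (V_5 - V_1)/1.5 = 0
Collecting terms (coefficients in siemens):
  0.6672·V_1 - 0.0005556·V_4 - 0.6667·V_5 = 0
  0.3019·V_2 - 0.2564·V_4 = 0.4545
  0.009432·V_3 = 0.08333
  0.4531·V_4 - 0.0005556·V_1 - 0.2564·V_2 = 0.0003704
  0.6683·V_5 - 0.6667·V_1 = 0
Solving these 5 simultaneous equations (Gaussian elimination) gives:
  V_1 = 0.4218 V, V_2 = 2.902 V, V_3 = 8.835 V, V_4 = 1.644 V
  V_5 = 0.4208 V
I_R5 = (V_1 - V_4)/R5 = (0.4218 - 1.644)/1800 = -0.0006787 A
|I_R5| = 0.0006787 A

Final answer: |I_R5| = 0.0006787 A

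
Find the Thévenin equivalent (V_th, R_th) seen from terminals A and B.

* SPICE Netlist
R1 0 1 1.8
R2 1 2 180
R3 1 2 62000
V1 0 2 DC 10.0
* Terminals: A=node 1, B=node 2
Step 1 — V_th is the open-circuit voltage V_A - V_B (nothing connected across the terminals).
Nodal analysis, taking node 2 as the 0 V reference.
Source V1 fixes V_0 = 10 V.
KCL at each unknown node (sum of currents leaving = 0; resistances in Ω):
  Node 1: (V_1 - 10)/1.8 + (V_1 - 0)/180 + (V_1 - 0)/62000 = 0
Collecting terms: 0.5611 × V_1 = 5.556  =>  V_1 = 9.901 V
V_th = V_1 - V_2 = 9.901 - 0 = 9.901 V
Step 2 — R_th: zero the source — replace V1 by a short circuit (node 2 merges into node 0) — and find the resistance seen between A (node 1) and B (node 0).
Reduce the network between node 1 (A) and node 0 (B) by series/parallel combination:
  Rp1 = R1 ‖ R2 ‖ R3 (parallel, all between nodes 0 and 1) = 1/(1/1.8 + 1/180 + 1/62000) = 1.782 Ω
R_th = 1.782 Ω

Final answer: V_th = 9.901 V, R_th = 1.782 Ω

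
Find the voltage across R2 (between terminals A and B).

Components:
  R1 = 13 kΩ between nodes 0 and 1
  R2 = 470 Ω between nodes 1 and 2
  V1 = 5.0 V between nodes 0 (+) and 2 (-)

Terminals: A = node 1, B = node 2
R1 and R2 are in series across V1 (node 0 → node 1 → node 2), and the output A–B is taken across R2, so this is a voltage divider.
Series current: I = V1/(R1 + R2) = 5/(13000 + 470) = 5/13470 = 0.0003712 A
V_R2 = I × R2 = V1 × R2/(R1 + R2) = 5 × 470/13470 = 0.1745 V

Final answer: 0.1745 V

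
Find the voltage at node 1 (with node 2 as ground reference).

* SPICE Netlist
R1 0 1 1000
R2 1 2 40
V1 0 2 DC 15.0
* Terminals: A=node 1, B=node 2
Nodal analysis, taking node 2 as the 0 V reference.
Source V1 fixes V_0 = 15 V.
KCL at each unknown node (sum of currents leaving = 0; resistances in Ω):
  Node 1: (V_1 - 15)/1000 + (V_1 - 0)/40 = 0
Collecting terms: 0.026 × V_1 = 0.015  =>  V_1 = 0.5769 V
The requested potential is V_1 = 0.5769 V.

Final answer: V_1 = 0.5769 V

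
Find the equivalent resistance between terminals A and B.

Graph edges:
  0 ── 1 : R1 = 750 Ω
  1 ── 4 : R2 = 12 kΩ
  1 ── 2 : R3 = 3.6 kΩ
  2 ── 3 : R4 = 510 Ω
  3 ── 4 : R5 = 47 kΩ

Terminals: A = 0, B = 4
Reduce the network between node 0 (A) and node 4 (B) by series/parallel combination:
  Rs1 = R3 + R4 (series, joined only at node 2) = 3600 + 510 = 4110 Ω
  Rs2 = R5 + Rs1 (series, joined only at node 3) = 47000 + 4110 = 51110 Ω
  Rp1 = R2 ‖ Rs2 (parallel, both between nodes 1 and 4) = 1/(1/12000 + 1/51110) = 9718 Ω
  Rs3 = R1 + Rp1 (series, joined only at node 1) = 750 + 9718 = 10470 Ω
R_eq = 10.47 kΩ

Final answer: 10.47 kΩ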